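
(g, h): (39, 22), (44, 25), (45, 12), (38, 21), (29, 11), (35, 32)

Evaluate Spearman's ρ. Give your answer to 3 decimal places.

0.086

Rank g: 4, 5, 6, 3, 1, 2
Rank h: 4, 5, 2, 3, 1, 6
d = rank(g) − rank(h): 0, 0, 4, 0, 0, -4; Σd² = 32
ρ = 1 − 6Σd² / [n(n²−1)] = 1 − 6×32 / (6×35) = 1 − 192/210 ≈ 0.086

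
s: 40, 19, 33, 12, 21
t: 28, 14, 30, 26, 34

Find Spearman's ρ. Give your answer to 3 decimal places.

Rank s: 5, 2, 4, 1, 3
Rank t: 3, 1, 4, 2, 5
d = rank(s) − rank(t): 2, 1, 0, -1, -2; Σd² = 10
ρ = 1 − 6Σd² / [n(n²−1)] = 1 − 6×10 / (5×24) = 1 − 60/120 ≈ 0.500

0.500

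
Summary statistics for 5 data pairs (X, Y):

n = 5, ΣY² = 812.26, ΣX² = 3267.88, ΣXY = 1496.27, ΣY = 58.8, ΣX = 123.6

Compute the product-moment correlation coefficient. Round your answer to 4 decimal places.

0.2668

r = (nΣXY − ΣXΣY) / √[(nΣX² − (ΣX)²)(nΣY² − (ΣY)²)]
Numerator: 5×1496.27 − 123.6×58.8 = 213.67
Denominator: √[(16339.4 − 15276.96)(4061.3 − 3457.44)] = √[1062.44 × 603.86] = 800.9775
r = 213.67 / 800.9775 ≈ 0.2668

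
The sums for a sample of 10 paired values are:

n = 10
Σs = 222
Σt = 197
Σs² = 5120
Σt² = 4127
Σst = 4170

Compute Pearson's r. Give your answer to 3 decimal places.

-0.937

r = (nΣst − ΣsΣt) / √[(nΣs² − (Σs)²)(nΣt² − (Σt)²)]
Numerator: 10×4170 − 222×197 = -2034
Denominator: √[(51200 − 49284)(41270 − 38809)] = √[1916 × 2461] = 2171.4686
r = -2034 / 2171.4686 ≈ -0.937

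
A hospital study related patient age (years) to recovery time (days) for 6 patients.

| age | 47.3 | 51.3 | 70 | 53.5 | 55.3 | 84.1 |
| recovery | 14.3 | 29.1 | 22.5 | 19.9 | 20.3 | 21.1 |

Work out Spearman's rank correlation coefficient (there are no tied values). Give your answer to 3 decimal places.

0.371

Rank age: 1, 2, 5, 3, 4, 6
Rank recovery: 1, 6, 5, 2, 3, 4
d = rank(age) − rank(recovery): 0, -4, 0, 1, 1, 2; Σd² = 22
ρ = 1 − 6Σd² / [n(n²−1)] = 1 − 6×22 / (6×35) = 1 − 132/210 ≈ 0.371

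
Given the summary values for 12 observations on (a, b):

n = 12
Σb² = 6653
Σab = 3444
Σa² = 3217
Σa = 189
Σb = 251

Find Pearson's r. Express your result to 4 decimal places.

-0.8772

r = (nΣab − ΣaΣb) / √[(nΣa² − (Σa)²)(nΣb² − (Σb)²)]
Numerator: 12×3444 − 189×251 = -6111
Denominator: √[(38604 − 35721)(79836 − 63001)] = √[2883 × 16835] = 6966.7284
r = -6111 / 6966.7284 ≈ -0.8772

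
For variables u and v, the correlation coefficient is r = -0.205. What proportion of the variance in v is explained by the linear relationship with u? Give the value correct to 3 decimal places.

0.042

r² = (-0.205)² = 0.042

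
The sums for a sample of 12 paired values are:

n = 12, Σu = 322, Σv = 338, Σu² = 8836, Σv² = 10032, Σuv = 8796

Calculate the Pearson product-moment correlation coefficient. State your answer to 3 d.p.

r = (nΣuv − ΣuΣv) / √[(nΣu² − (Σu)²)(nΣv² − (Σv)²)]
Numerator: 12×8796 − 322×338 = -3284
Denominator: √[(106032 − 103684)(120384 − 114244)] = √[2348 × 6140] = 3796.9356
r = -3284 / 3796.9356 ≈ -0.865

-0.865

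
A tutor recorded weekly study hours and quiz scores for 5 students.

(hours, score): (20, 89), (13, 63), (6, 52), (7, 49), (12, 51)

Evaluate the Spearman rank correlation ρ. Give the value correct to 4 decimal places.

Rank hours: 5, 4, 1, 2, 3
Rank score: 5, 4, 3, 1, 2
d = rank(hours) − rank(score): 0, 0, -2, 1, 1; Σd² = 6
ρ = 1 − 6Σd² / [n(n²−1)] = 1 − 6×6 / (5×24) = 1 − 36/120 ≈ 0.7000

0.7000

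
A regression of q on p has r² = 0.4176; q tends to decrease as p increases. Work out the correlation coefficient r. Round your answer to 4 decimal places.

-0.6462

|r| = √0.4176 = 0.6462
The association is negative, so r = −0.6462.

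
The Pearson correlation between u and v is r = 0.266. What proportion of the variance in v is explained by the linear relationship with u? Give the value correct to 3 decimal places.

0.071

r² = (0.266)² = 0.071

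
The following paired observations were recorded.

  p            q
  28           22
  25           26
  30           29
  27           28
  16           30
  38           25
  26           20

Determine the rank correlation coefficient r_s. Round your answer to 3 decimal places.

-0.250

Rank p: 5, 2, 6, 4, 1, 7, 3
Rank q: 2, 4, 6, 5, 7, 3, 1
d = rank(p) − rank(q): 3, -2, 0, -1, -6, 4, 2; Σd² = 70
ρ = 1 − 6Σd² / [n(n²−1)] = 1 − 6×70 / (7×48) = 1 − 420/336 ≈ -0.250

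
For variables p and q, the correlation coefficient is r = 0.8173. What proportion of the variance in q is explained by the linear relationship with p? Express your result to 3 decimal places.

r² = (0.8173)² = 0.668

0.668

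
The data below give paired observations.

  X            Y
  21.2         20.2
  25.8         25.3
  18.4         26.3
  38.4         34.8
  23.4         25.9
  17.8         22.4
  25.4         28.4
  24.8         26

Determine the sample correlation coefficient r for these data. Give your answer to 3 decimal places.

n = 8, ΣX = 195.2, ΣY = 209.3, ΣX² = 5052.8, ΣY² = 5605.99, ΣXY = 5272.16
nΣXY − ΣXΣY = 42177.28 − 40855.36 = 1321.92
nΣX² − (ΣX)² = 40422.4 − 38103.04 = 2319.36; nΣY² − (ΣY)² = 44847.92 − 43806.49 = 1041.43
r = 1321.92 / √(2319.36 × 1041.43) = 1321.92 / 1554.1722 ≈ 0.851

0.851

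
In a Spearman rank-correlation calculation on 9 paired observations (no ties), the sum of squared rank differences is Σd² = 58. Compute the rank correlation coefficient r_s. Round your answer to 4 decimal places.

ρ = 1 − 6Σd² / [n(n²−1)] = 1 − 6×58 / (9×80)
  = 1 − 348/720 = 1 − 0.48333 ≈ 0.5167

0.5167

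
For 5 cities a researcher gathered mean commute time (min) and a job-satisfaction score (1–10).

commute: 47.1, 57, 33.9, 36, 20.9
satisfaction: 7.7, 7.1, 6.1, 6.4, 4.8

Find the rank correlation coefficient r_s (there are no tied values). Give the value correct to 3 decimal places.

0.900

Rank commute: 4, 5, 2, 3, 1
Rank satisfaction: 5, 4, 2, 3, 1
d = rank(commute) − rank(satisfaction): -1, 1, 0, 0, 0; Σd² = 2
ρ = 1 − 6Σd² / [n(n²−1)] = 1 − 6×2 / (5×24) = 1 − 12/120 ≈ 0.900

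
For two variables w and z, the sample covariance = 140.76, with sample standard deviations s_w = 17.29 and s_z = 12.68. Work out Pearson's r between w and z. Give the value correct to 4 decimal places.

0.6420

r = Cov(w,z) / (s_w · s_z) = 140.76 / (17.29 × 12.68)
  = 140.76 / 219.2372 ≈ 0.6420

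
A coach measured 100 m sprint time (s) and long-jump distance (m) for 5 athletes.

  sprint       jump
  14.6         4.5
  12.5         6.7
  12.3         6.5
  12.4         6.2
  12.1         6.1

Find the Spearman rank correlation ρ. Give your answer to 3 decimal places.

-0.100

Rank sprint: 5, 4, 2, 3, 1
Rank jump: 1, 5, 4, 3, 2
d = rank(sprint) − rank(jump): 4, -1, -2, 0, -1; Σd² = 22
ρ = 1 − 6Σd² / [n(n²−1)] = 1 − 6×22 / (5×24) = 1 − 132/120 ≈ -0.100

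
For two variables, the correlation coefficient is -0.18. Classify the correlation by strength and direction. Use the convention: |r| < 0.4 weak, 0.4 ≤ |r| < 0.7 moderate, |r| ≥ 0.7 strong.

weak negative

r = -0.18 < 0 so the relationship is negative.
|r| = 0.18, which falls in the weak range.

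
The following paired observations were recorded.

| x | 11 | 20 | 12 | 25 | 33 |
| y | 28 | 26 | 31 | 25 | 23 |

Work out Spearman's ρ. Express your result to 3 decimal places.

-0.900

Rank x: 1, 3, 2, 4, 5
Rank y: 4, 3, 5, 2, 1
d = rank(x) − rank(y): -3, 0, -3, 2, 4; Σd² = 38
ρ = 1 − 6Σd² / [n(n²−1)] = 1 − 6×38 / (5×24) = 1 − 228/120 ≈ -0.900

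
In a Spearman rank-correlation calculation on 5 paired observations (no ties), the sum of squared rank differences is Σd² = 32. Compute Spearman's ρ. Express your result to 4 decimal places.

ρ = 1 − 6Σd² / [n(n²−1)] = 1 − 6×32 / (5×24)
  = 1 − 192/120 = 1 − 1.60000 ≈ -0.6000

-0.6000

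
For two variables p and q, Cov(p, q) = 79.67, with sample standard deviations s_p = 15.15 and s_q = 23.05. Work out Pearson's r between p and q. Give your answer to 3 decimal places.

r = Cov(p,q) / (s_p · s_q) = 79.67 / (15.15 × 23.05)
  = 79.67 / 349.2075 ≈ 0.228

0.228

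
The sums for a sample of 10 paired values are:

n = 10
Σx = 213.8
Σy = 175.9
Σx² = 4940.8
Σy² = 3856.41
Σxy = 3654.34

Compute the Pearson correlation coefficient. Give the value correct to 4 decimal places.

r = (nΣxy − ΣxΣy) / √[(nΣx² − (Σx)²)(nΣy² − (Σy)²)]
Numerator: 10×3654.34 − 213.8×175.9 = -1064.02
Denominator: √[(49408 − 45710.44)(38564.1 − 30940.81)] = √[3697.56 × 7623.29] = 5309.1969
r = -1064.02 / 5309.1969 ≈ -0.2004

-0.2004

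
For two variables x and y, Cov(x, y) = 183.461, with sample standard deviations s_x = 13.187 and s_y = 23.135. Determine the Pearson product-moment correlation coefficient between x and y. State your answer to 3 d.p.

r = Cov(x,y) / (s_x · s_y) = 183.461 / (13.187 × 23.135)
  = 183.461 / 305.0812 ≈ 0.601

0.601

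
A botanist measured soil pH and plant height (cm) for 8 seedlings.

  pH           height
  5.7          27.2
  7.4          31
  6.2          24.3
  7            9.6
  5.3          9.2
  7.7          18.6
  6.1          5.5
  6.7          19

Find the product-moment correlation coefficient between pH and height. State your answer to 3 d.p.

0.273

n = 8, Σx = 52.1, Σy = 144.4, Σx² = 344.17, Σy² = 3205.34, Σxy = 955.13
nΣxy − ΣxΣy = 7641.04 − 7523.24 = 117.8
nΣx² − (Σx)² = 2753.36 − 2714.41 = 38.95; nΣy² − (Σy)² = 25642.72 − 20851.36 = 4791.36
r = 117.8 / √(38.95 × 4791.36) = 117.8 / 431.9994 ≈ 0.273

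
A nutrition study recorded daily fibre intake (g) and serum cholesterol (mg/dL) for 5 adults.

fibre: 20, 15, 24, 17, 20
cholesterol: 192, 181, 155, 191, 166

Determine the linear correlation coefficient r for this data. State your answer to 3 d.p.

n = 5, Σx = 96, Σy = 885, Σx² = 1890, Σy² = 157687, Σxy = 16842
nΣxy − ΣxΣy = 84210 − 84960 = -750
nΣx² − (Σx)² = 9450 − 9216 = 234; nΣy² − (Σy)² = 788435 − 783225 = 5210
r = -750 / √(234 × 5210) = -750 / 1104.1467 ≈ -0.679

-0.679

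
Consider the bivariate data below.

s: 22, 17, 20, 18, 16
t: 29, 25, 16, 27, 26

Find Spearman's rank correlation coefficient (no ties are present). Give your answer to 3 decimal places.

0.300

Rank s: 5, 2, 4, 3, 1
Rank t: 5, 2, 1, 4, 3
d = rank(s) − rank(t): 0, 0, 3, -1, -2; Σd² = 14
ρ = 1 − 6Σd² / [n(n²−1)] = 1 − 6×14 / (5×24) = 1 − 84/120 ≈ 0.300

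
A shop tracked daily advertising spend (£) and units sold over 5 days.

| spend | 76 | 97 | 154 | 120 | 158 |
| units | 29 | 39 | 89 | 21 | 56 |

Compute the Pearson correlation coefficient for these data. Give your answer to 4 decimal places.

n = 5, Σx = 605, Σy = 234, Σx² = 78265, Σy² = 13860, Σxy = 31061
nΣxy − ΣxΣy = 155305 − 141570 = 13735
nΣx² − (Σx)² = 391325 − 366025 = 25300; nΣy² − (Σy)² = 69300 − 54756 = 14544
r = 13735 / √(25300 × 14544) = 13735 / 19182.3669 ≈ 0.7160

0.7160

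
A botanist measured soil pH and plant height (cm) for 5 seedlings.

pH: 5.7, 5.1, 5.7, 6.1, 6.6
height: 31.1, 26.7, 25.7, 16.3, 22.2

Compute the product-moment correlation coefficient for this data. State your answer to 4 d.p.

n = 5, Σx = 29.2, Σy = 122, Σx² = 171.76, Σy² = 3099.12, Σxy = 705.88
nΣxy − ΣxΣy = 3529.4 − 3562.4 = -33
nΣx² − (Σx)² = 858.8 − 852.64 = 6.16; nΣy² − (Σy)² = 15495.6 − 14884 = 611.6
r = -33 / √(6.16 × 611.6) = -33 / 61.3796 ≈ -0.5376

-0.5376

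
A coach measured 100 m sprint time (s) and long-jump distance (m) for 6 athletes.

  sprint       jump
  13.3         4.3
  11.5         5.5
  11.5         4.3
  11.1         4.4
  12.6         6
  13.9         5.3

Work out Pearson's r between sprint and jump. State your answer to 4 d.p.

0.2335

n = 6, Σx = 73.9, Σy = 29.8, Σx² = 916.57, Σy² = 150.68, Σxy = 368
nΣxy − ΣxΣy = 2208 − 2202.22 = 5.78
nΣx² − (Σx)² = 5499.42 − 5461.21 = 38.21; nΣy² − (Σy)² = 904.08 − 888.04 = 16.04
r = 5.78 / √(38.21 × 16.04) = 5.78 / 24.7566 ≈ 0.2335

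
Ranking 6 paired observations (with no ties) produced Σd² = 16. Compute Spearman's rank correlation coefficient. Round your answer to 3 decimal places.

0.543

ρ = 1 − 6Σd² / [n(n²−1)] = 1 − 6×16 / (6×35)
  = 1 − 96/210 = 1 − 0.4571 ≈ 0.543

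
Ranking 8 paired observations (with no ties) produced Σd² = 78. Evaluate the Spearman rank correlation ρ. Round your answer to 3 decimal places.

0.071

ρ = 1 − 6Σd² / [n(n²−1)] = 1 − 6×78 / (8×63)
  = 1 − 468/504 = 1 − 0.9286 ≈ 0.071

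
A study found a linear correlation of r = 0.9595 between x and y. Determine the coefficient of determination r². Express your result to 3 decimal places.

0.921

r² = (0.9595)² = 0.921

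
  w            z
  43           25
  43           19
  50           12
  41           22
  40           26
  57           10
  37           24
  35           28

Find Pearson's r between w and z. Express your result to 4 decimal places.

-0.9305

n = 8, Σw = 346, Σz = 166, Σw² = 15322, Σz² = 3750, Σwz = 6872
nΣwz − ΣwΣz = 54976 − 57436 = -2460
nΣw² − (Σw)² = 122576 − 119716 = 2860; nΣz² − (Σz)² = 30000 − 27556 = 2444
r = -2460 / √(2860 × 2444) = -2460 / 2643.8306 ≈ -0.9305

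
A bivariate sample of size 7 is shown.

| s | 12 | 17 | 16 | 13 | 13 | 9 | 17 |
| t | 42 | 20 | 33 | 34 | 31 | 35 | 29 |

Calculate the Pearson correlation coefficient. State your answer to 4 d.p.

n = 7, Σs = 97, Σt = 224, Σs² = 1397, Σt² = 7436, Σst = 3025
nΣst − ΣsΣt = 21175 − 21728 = -553
nΣs² − (Σs)² = 9779 − 9409 = 370; nΣt² − (Σt)² = 52052 − 50176 = 1876
r = -553 / √(370 × 1876) = -553 / 833.1386 ≈ -0.6638

-0.6638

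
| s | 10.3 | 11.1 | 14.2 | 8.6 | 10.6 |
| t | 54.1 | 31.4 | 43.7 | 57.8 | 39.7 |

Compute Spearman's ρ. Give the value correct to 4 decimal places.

Rank s: 2, 4, 5, 1, 3
Rank t: 4, 1, 3, 5, 2
d = rank(s) − rank(t): -2, 3, 2, -4, 1; Σd² = 34
ρ = 1 − 6Σd² / [n(n²−1)] = 1 − 6×34 / (5×24) = 1 − 204/120 ≈ -0.7000

-0.7000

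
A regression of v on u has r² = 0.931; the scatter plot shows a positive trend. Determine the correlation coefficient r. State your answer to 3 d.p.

|r| = √0.931 = 0.965
The association is positive, so r = 0.965.

0.965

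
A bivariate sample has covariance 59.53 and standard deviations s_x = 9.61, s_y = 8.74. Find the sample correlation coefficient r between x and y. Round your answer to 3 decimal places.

0.709

r = Cov(x,y) / (s_x · s_y) = 59.53 / (9.61 × 8.74)
  = 59.53 / 83.9914 ≈ 0.709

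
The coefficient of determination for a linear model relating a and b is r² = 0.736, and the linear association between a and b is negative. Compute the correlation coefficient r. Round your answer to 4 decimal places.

-0.8579

|r| = √0.736 = 0.8579
The association is negative, so r = −0.8579.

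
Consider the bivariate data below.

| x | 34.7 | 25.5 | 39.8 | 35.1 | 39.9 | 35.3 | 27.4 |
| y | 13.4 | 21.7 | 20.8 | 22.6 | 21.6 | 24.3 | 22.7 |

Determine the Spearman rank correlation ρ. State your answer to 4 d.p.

-0.1786

Rank x: 3, 1, 6, 4, 7, 5, 2
Rank y: 1, 4, 2, 5, 3, 7, 6
d = rank(x) − rank(y): 2, -3, 4, -1, 4, -2, -4; Σd² = 66
ρ = 1 − 6Σd² / [n(n²−1)] = 1 − 6×66 / (7×48) = 1 − 396/336 ≈ -0.1786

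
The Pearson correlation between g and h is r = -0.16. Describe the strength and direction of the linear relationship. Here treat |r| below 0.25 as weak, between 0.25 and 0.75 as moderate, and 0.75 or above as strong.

r = -0.16 < 0 so the relationship is negative.
|r| = 0.16, which falls in the weak range.

weak negative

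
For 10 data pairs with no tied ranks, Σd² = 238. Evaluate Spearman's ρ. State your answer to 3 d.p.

-0.442

ρ = 1 − 6Σd² / [n(n²−1)] = 1 − 6×238 / (10×99)
  = 1 − 1428/990 = 1 − 1.4424 ≈ -0.442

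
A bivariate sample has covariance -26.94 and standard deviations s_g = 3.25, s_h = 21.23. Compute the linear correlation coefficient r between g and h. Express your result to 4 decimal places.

-0.3904

r = Cov(g,h) / (s_g · s_h) = -26.94 / (3.25 × 21.23)
  = -26.94 / 68.9975 ≈ -0.3904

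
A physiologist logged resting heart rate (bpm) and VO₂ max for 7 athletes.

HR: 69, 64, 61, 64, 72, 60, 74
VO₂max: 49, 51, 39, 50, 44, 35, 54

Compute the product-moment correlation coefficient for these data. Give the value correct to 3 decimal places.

0.637

n = 7, Σx = 464, Σy = 322, Σx² = 30934, Σy² = 15100, Σxy = 21488
nΣxy − ΣxΣy = 150416 − 149408 = 1008
nΣx² − (Σx)² = 216538 − 215296 = 1242; nΣy² − (Σy)² = 105700 − 103684 = 2016
r = 1008 / √(1242 × 2016) = 1008 / 1582.3628 ≈ 0.637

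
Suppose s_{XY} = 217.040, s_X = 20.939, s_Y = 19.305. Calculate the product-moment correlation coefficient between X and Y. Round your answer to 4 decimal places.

0.5369

r = Cov(X,Y) / (s_X · s_Y) = 217.040 / (20.939 × 19.305)
  = 217.040 / 404.2274 ≈ 0.5369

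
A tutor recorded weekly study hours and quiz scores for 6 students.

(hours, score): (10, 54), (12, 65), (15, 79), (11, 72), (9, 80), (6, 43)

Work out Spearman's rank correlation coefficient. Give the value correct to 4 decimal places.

0.3714

Rank hours: 3, 5, 6, 4, 2, 1
Rank score: 2, 3, 5, 4, 6, 1
d = rank(hours) − rank(score): 1, 2, 1, 0, -4, 0; Σd² = 22
ρ = 1 − 6Σd² / [n(n²−1)] = 1 − 6×22 / (6×35) = 1 − 132/210 ≈ 0.3714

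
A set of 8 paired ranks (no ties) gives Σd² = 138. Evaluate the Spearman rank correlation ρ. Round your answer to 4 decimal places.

ρ = 1 − 6Σd² / [n(n²−1)] = 1 − 6×138 / (8×63)
  = 1 − 828/504 = 1 − 1.64286 ≈ -0.6429

-0.6429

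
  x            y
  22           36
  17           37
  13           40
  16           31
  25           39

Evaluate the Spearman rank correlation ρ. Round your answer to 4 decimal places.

Rank x: 4, 3, 1, 2, 5
Rank y: 2, 3, 5, 1, 4
d = rank(x) − rank(y): 2, 0, -4, 1, 1; Σd² = 22
ρ = 1 − 6Σd² / [n(n²−1)] = 1 − 6×22 / (5×24) = 1 − 132/120 ≈ -0.1000

-0.1000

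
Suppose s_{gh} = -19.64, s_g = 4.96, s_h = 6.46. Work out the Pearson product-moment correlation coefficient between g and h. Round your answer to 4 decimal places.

r = Cov(g,h) / (s_g · s_h) = -19.64 / (4.96 × 6.46)
  = -19.64 / 32.0416 ≈ -0.6130

-0.6130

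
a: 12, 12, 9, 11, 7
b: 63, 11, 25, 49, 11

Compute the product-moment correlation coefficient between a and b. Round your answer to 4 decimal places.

0.5294

n = 5, Σa = 51, Σb = 159, Σa² = 539, Σb² = 7237, Σab = 1729
nΣab − ΣaΣb = 8645 − 8109 = 536
nΣa² − (Σa)² = 2695 − 2601 = 94; nΣb² − (Σb)² = 36185 − 25281 = 10904
r = 536 / √(94 × 10904) = 536 / 1012.4110 ≈ 0.5294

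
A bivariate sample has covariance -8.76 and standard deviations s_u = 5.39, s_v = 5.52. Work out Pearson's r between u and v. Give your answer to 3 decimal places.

-0.294

r = Cov(u,v) / (s_u · s_v) = -8.76 / (5.39 × 5.52)
  = -8.76 / 29.7528 ≈ -0.294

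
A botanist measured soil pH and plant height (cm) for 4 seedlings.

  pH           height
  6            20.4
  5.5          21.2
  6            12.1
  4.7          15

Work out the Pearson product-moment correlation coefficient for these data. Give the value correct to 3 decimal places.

0.101

n = 4, Σx = 22.2, Σy = 68.7, Σx² = 124.34, Σy² = 1237.01, Σxy = 382.1
nΣxy − ΣxΣy = 1528.4 − 1525.14 = 3.26
nΣx² − (Σx)² = 497.36 − 492.84 = 4.52; nΣy² − (Σy)² = 4948.04 − 4719.69 = 228.35
r = 3.26 / √(4.52 × 228.35) = 3.26 / 32.1270 ≈ 0.101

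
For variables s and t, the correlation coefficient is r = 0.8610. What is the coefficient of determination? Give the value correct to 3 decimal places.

0.741

r² = (0.8610)² = 0.741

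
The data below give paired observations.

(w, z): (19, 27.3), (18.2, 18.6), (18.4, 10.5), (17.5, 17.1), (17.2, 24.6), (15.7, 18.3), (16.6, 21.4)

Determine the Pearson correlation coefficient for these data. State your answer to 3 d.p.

n = 7, Σw = 122.6, Σz = 137.8, Σw² = 2154.94, Σz² = 2891.92, Σwz = 2415.34
nΣwz − ΣwΣz = 16907.38 − 16894.28 = 13.1
nΣw² − (Σw)² = 15084.58 − 15030.76 = 53.82; nΣz² − (Σz)² = 20243.44 − 18988.84 = 1254.6
r = 13.1 / √(53.82 × 1254.6) = 13.1 / 259.8511 ≈ 0.050

0.050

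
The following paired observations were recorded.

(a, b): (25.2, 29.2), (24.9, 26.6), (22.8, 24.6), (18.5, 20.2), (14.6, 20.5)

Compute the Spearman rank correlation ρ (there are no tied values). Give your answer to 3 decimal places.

0.900

Rank a: 5, 4, 3, 2, 1
Rank b: 5, 4, 3, 1, 2
d = rank(a) − rank(b): 0, 0, 0, 1, -1; Σd² = 2
ρ = 1 − 6Σd² / [n(n²−1)] = 1 − 6×2 / (5×24) = 1 − 12/120 ≈ 0.900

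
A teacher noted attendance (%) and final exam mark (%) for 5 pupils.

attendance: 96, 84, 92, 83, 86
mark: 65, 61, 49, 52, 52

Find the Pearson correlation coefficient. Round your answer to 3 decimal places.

n = 5, Σx = 441, Σy = 279, Σx² = 39021, Σy² = 15755, Σxy = 24660
nΣxy − ΣxΣy = 123300 − 123039 = 261
nΣx² − (Σx)² = 195105 − 194481 = 624; nΣy² − (Σy)² = 78775 − 77841 = 934
r = 261 / √(624 × 934) = 261 / 763.4239 ≈ 0.342

0.342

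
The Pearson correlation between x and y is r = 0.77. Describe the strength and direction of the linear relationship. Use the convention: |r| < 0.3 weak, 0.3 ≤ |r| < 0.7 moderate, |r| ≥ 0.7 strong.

strong positive

r = 0.77 > 0 so the relationship is positive.
|r| = 0.77, which falls in the strong range.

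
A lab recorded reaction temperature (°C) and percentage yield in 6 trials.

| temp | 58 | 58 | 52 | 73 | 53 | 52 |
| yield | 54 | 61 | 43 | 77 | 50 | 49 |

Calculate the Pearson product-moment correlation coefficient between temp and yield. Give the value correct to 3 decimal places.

0.963

n = 6, Σx = 346, Σy = 334, Σx² = 20274, Σy² = 19316, Σxy = 19725
nΣxy − ΣxΣy = 118350 − 115564 = 2786
nΣx² − (Σx)² = 121644 − 119716 = 1928; nΣy² − (Σy)² = 115896 − 111556 = 4340
r = 2786 / √(1928 × 4340) = 2786 / 2892.6666 ≈ 0.963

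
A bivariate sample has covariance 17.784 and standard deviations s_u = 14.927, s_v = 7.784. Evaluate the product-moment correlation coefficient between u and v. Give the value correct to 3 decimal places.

r = Cov(u,v) / (s_u · s_v) = 17.784 / (14.927 × 7.784)
  = 17.784 / 116.1918 ≈ 0.153

0.153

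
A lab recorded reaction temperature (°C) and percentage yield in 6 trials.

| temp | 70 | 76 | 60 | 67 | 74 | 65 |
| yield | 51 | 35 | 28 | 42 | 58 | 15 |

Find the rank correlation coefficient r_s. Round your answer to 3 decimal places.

Rank temp: 4, 6, 1, 3, 5, 2
Rank yield: 5, 3, 2, 4, 6, 1
d = rank(temp) − rank(yield): -1, 3, -1, -1, -1, 1; Σd² = 14
ρ = 1 − 6Σd² / [n(n²−1)] = 1 − 6×14 / (6×35) = 1 − 84/210 ≈ 0.600

0.600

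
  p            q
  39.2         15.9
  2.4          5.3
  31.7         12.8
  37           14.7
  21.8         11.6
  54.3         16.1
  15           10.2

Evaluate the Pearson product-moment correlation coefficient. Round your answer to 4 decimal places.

n = 7, Σp = 201.4, Σq = 86.6, Σp² = 7565.02, Σq² = 1158.64, Σpq = 2865.77
nΣpq − ΣpΣq = 20060.39 − 17441.24 = 2619.15
nΣp² − (Σp)² = 52955.14 − 40561.96 = 12393.18; nΣq² − (Σq)² = 8110.48 − 7499.56 = 610.92
r = 2619.15 / √(12393.18 × 610.92) = 2619.15 / 2751.5889 ≈ 0.9519

0.9519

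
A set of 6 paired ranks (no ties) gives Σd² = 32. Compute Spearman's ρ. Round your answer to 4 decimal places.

ρ = 1 − 6Σd² / [n(n²−1)] = 1 − 6×32 / (6×35)
  = 1 − 192/210 = 1 − 0.91429 ≈ 0.0857

0.0857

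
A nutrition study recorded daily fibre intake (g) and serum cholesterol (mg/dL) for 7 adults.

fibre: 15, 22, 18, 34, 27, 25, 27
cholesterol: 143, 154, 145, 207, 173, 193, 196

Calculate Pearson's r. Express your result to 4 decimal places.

n = 7, Σx = 168, Σy = 1211, Σx² = 4272, Σy² = 213633, Σxy = 29969
nΣxy − ΣxΣy = 209783 − 203448 = 6335
nΣx² − (Σx)² = 29904 − 28224 = 1680; nΣy² − (Σy)² = 1495431 − 1466521 = 28910
r = 6335 / √(1680 × 28910) = 6335 / 6969.1319 ≈ 0.9090

0.9090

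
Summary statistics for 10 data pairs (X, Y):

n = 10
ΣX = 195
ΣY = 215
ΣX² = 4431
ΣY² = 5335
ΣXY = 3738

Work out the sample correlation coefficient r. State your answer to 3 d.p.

-0.679

r = (nΣXY − ΣXΣY) / √[(nΣX² − (ΣX)²)(nΣY² − (ΣY)²)]
Numerator: 10×3738 − 195×215 = -4545
Denominator: √[(44310 − 38025)(53350 − 46225)] = √[6285 × 7125] = 6691.8327
r = -4545 / 6691.8327 ≈ -0.679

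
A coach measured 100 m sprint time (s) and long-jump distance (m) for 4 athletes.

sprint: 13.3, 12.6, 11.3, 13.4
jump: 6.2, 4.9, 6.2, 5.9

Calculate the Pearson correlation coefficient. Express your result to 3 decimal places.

n = 4, Σx = 50.6, Σy = 23.2, Σx² = 642.9, Σy² = 135.7, Σxy = 293.32
nΣxy − ΣxΣy = 1173.28 − 1173.92 = -0.64
nΣx² − (Σx)² = 2571.6 − 2560.36 = 11.24; nΣy² − (Σy)² = 542.8 − 538.24 = 4.56
r = -0.64 / √(11.24 × 4.56) = -0.64 / 7.1592 ≈ -0.089

-0.089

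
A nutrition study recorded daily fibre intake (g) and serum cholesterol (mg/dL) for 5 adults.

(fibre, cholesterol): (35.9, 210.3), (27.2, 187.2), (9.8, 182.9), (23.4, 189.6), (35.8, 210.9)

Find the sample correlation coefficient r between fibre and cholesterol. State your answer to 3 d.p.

n = 5, Σx = 132.1, Σy = 980.9, Σx² = 3953.89, Σy² = 193149.31, Σxy = 26420.89
nΣxy − ΣxΣy = 132104.45 − 129576.89 = 2527.56
nΣx² − (Σx)² = 19769.45 − 17450.41 = 2319.04; nΣy² − (Σy)² = 965746.55 − 962164.81 = 3581.74
r = 2527.56 / √(2319.04 × 3581.74) = 2527.56 / 2882.0476 ≈ 0.877

0.877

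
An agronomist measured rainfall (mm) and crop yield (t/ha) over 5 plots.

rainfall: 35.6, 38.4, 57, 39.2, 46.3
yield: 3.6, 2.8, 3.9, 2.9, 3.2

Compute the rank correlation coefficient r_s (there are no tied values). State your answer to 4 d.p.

Rank rainfall: 1, 2, 5, 3, 4
Rank yield: 4, 1, 5, 2, 3
d = rank(rainfall) − rank(yield): -3, 1, 0, 1, 1; Σd² = 12
ρ = 1 − 6Σd² / [n(n²−1)] = 1 − 6×12 / (5×24) = 1 − 72/120 ≈ 0.4000

0.4000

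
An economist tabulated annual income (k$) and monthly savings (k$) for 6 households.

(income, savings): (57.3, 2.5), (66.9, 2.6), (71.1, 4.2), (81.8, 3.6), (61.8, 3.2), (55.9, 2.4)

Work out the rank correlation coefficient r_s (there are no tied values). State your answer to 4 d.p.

Rank income: 2, 4, 5, 6, 3, 1
Rank savings: 2, 3, 6, 5, 4, 1
d = rank(income) − rank(savings): 0, 1, -1, 1, -1, 0; Σd² = 4
ρ = 1 − 6Σd² / [n(n²−1)] = 1 − 6×4 / (6×35) = 1 − 24/210 ≈ 0.8857

0.8857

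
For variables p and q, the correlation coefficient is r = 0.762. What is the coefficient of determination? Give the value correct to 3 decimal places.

r² = (0.762)² = 0.581

0.581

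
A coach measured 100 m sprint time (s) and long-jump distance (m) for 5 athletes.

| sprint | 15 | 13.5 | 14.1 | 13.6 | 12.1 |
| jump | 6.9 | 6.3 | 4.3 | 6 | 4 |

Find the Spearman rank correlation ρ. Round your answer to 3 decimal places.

Rank sprint: 5, 2, 4, 3, 1
Rank jump: 5, 4, 2, 3, 1
d = rank(sprint) − rank(jump): 0, -2, 2, 0, 0; Σd² = 8
ρ = 1 − 6Σd² / [n(n²−1)] = 1 − 6×8 / (5×24) = 1 − 48/120 ≈ 0.600

0.600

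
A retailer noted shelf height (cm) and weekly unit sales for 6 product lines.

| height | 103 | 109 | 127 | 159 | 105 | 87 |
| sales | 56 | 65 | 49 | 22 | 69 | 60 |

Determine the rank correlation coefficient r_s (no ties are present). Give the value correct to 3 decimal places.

-0.543

Rank height: 2, 4, 5, 6, 3, 1
Rank sales: 3, 5, 2, 1, 6, 4
d = rank(height) − rank(sales): -1, -1, 3, 5, -3, -3; Σd² = 54
ρ = 1 − 6Σd² / [n(n²−1)] = 1 − 6×54 / (6×35) = 1 − 324/210 ≈ -0.543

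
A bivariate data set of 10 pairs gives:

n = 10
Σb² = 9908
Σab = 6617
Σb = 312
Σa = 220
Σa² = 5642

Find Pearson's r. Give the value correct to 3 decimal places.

-0.662

r = (nΣab − ΣaΣb) / √[(nΣa² − (Σa)²)(nΣb² − (Σb)²)]
Numerator: 10×6617 − 220×312 = -2470
Denominator: √[(56420 − 48400)(99080 − 97344)] = √[8020 × 1736] = 3731.3161
r = -2470 / 3731.3161 ≈ -0.662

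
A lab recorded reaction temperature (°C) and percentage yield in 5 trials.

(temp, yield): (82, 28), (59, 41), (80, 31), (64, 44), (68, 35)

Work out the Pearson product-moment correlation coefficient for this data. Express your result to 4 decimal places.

n = 5, Σx = 353, Σy = 179, Σx² = 25325, Σy² = 6587, Σxy = 12391
nΣxy − ΣxΣy = 61955 − 63187 = -1232
nΣx² − (Σx)² = 126625 − 124609 = 2016; nΣy² − (Σy)² = 32935 − 32041 = 894
r = -1232 / √(2016 × 894) = -1232 / 1342.4992 ≈ -0.9177

-0.9177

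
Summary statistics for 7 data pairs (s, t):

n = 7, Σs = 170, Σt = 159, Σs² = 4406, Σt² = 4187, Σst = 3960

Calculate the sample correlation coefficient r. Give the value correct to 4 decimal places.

r = (nΣst − ΣsΣt) / √[(nΣs² − (Σs)²)(nΣt² − (Σt)²)]
Numerator: 7×3960 − 170×159 = 690
Denominator: √[(30842 − 28900)(29309 − 25281)] = √[1942 × 4028] = 2796.8511
r = 690 / 2796.8511 ≈ 0.2467

0.2467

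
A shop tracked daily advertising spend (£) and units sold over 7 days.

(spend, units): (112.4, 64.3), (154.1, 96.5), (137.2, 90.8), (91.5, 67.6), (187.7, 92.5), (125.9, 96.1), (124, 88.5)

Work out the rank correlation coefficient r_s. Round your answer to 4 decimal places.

0.7857

Rank spend: 2, 6, 5, 1, 7, 4, 3
Rank units: 1, 7, 4, 2, 5, 6, 3
d = rank(spend) − rank(units): 1, -1, 1, -1, 2, -2, 0; Σd² = 12
ρ = 1 − 6Σd² / [n(n²−1)] = 1 − 6×12 / (7×48) = 1 − 72/336 ≈ 0.7857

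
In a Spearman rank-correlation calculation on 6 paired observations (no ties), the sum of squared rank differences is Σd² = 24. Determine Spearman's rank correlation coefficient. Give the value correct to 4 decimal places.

0.3143

ρ = 1 − 6Σd² / [n(n²−1)] = 1 − 6×24 / (6×35)
  = 1 − 144/210 = 1 − 0.68571 ≈ 0.3143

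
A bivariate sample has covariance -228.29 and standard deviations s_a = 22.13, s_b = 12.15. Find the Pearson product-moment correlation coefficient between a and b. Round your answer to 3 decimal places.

r = Cov(a,b) / (s_a · s_b) = -228.29 / (22.13 × 12.15)
  = -228.29 / 268.8795 ≈ -0.849

-0.849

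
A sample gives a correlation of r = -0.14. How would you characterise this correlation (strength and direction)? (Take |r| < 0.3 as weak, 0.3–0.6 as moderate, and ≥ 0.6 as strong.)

r = -0.14 < 0 so the relationship is negative.
|r| = 0.14, which falls in the weak range.

weak negative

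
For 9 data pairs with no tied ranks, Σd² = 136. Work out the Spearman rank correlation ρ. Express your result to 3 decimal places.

-0.133

ρ = 1 − 6Σd² / [n(n²−1)] = 1 − 6×136 / (9×80)
  = 1 − 816/720 = 1 − 1.1333 ≈ -0.133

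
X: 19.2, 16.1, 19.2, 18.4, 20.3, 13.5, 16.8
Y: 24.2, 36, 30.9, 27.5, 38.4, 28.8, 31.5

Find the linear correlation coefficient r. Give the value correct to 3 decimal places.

n = 7, ΣX = 123.5, ΣY = 217.3, ΣX² = 2211.63, ΣY² = 6888.95, ΣXY = 3841.04
nΣXY − ΣXΣY = 26887.28 − 26836.55 = 50.73
nΣX² − (ΣX)² = 15481.41 − 15252.25 = 229.16; nΣY² − (ΣY)² = 48222.65 − 47219.29 = 1003.36
r = 50.73 / √(229.16 × 1003.36) = 50.73 / 479.5101 ≈ 0.106

0.106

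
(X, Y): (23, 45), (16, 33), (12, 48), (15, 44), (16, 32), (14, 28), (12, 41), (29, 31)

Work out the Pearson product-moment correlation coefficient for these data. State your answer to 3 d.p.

n = 8, ΣX = 137, ΣY = 302, ΣX² = 2591, ΣY² = 11804, ΣXY = 5094
nΣXY − ΣXΣY = 40752 − 41374 = -622
nΣX² − (ΣX)² = 20728 − 18769 = 1959; nΣY² − (ΣY)² = 94432 − 91204 = 3228
r = -622 / √(1959 × 3228) = -622 / 2514.6873 ≈ -0.247

-0.247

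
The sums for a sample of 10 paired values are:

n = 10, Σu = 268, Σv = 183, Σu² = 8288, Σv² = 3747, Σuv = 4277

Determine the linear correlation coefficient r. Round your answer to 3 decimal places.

r = (nΣuv − ΣuΣv) / √[(nΣu² − (Σu)²)(nΣv² − (Σv)²)]
Numerator: 10×4277 − 268×183 = -6274
Denominator: √[(82880 − 71824)(37470 − 33489)] = √[11056 × 3981] = 6634.3000
r = -6274 / 6634.3000 ≈ -0.946

-0.946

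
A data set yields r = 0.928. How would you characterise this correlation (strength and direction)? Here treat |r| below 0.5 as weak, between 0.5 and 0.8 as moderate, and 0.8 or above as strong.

r = 0.928 > 0 so the relationship is positive.
|r| = 0.928, which falls in the strong range.

strong positive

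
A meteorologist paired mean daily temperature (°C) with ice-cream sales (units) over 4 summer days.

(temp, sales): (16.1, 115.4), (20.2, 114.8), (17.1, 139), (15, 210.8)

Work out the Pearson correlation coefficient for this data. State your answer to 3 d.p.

n = 4, Σx = 68.4, Σy = 580, Σx² = 1184.66, Σy² = 90253.84, Σxy = 9715.8
nΣxy − ΣxΣy = 38863.2 − 39672 = -808.8
nΣx² − (Σx)² = 4738.64 − 4678.56 = 60.08; nΣy² − (Σy)² = 361015.36 − 336400 = 24615.36
r = -808.8 / √(60.08 × 24615.36) = -808.8 / 1216.0966 ≈ -0.665

-0.665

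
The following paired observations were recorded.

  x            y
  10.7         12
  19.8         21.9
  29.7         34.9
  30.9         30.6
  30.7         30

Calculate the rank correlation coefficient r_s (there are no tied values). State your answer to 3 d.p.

0.700

Rank x: 1, 2, 3, 5, 4
Rank y: 1, 2, 5, 4, 3
d = rank(x) − rank(y): 0, 0, -2, 1, 1; Σd² = 6
ρ = 1 − 6Σd² / [n(n²−1)] = 1 − 6×6 / (5×24) = 1 − 36/120 ≈ 0.700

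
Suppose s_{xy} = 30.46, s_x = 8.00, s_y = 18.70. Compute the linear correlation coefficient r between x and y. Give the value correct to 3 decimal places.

0.204

r = Cov(x,y) / (s_x · s_y) = 30.46 / (8.00 × 18.70)
  = 30.46 / 149.6000 ≈ 0.204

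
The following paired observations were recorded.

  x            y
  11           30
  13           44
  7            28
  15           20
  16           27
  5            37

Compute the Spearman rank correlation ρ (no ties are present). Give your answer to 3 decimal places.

-0.543

Rank x: 3, 4, 2, 5, 6, 1
Rank y: 4, 6, 3, 1, 2, 5
d = rank(x) − rank(y): -1, -2, -1, 4, 4, -4; Σd² = 54
ρ = 1 − 6Σd² / [n(n²−1)] = 1 − 6×54 / (6×35) = 1 − 324/210 ≈ -0.543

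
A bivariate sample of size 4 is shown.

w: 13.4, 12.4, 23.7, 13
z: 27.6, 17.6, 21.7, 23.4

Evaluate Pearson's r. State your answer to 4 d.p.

n = 4, Σw = 62.5, Σz = 90.3, Σw² = 1064.01, Σz² = 2089.97, Σwz = 1406.57
nΣwz − ΣwΣz = 5626.28 − 5643.75 = -17.47
nΣw² − (Σw)² = 4256.04 − 3906.25 = 349.79; nΣz² − (Σz)² = 8359.88 − 8154.09 = 205.79
r = -17.47 / √(349.79 × 205.79) = -17.47 / 268.2970 ≈ -0.0651

-0.0651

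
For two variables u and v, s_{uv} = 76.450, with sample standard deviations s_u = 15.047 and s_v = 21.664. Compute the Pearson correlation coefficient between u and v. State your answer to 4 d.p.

r = Cov(u,v) / (s_u · s_v) = 76.450 / (15.047 × 21.664)
  = 76.450 / 325.9782 ≈ 0.2345

0.2345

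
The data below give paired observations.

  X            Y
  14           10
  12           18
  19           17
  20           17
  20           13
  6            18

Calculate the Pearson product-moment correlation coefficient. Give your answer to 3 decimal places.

n = 6, ΣX = 91, ΣY = 93, ΣX² = 1537, ΣY² = 1495, ΣXY = 1387
nΣXY − ΣXΣY = 8322 − 8463 = -141
nΣX² − (ΣX)² = 9222 − 8281 = 941; nΣY² − (ΣY)² = 8970 − 8649 = 321
r = -141 / √(941 × 321) = -141 / 549.6008 ≈ -0.257

-0.257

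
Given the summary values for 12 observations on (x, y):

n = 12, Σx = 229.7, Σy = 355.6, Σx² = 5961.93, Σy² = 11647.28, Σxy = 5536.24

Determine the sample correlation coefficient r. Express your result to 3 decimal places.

r = (nΣxy − ΣxΣy) / √[(nΣx² − (Σx)²)(nΣy² − (Σy)²)]
Numerator: 12×5536.24 − 229.7×355.6 = -15246.44
Denominator: √[(71543.16 − 52762.09)(139767.36 − 126451.36)] = √[18781.07 × 13316] = 15814.1939
r = -15246.44 / 15814.1939 ≈ -0.964

-0.964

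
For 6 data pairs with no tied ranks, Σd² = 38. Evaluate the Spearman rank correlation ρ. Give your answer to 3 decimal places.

-0.086

ρ = 1 − 6Σd² / [n(n²−1)] = 1 − 6×38 / (6×35)
  = 1 − 228/210 = 1 − 1.0857 ≈ -0.086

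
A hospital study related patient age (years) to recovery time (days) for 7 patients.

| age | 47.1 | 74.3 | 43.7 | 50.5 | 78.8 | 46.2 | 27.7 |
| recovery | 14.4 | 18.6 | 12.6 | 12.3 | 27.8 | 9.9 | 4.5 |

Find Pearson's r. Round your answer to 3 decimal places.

0.934

n = 7, Σx = 368.3, Σy = 100.1, Σx² = 21310.01, Σy² = 1754.47, Σxy = 6004.66
nΣxy − ΣxΣy = 42032.62 − 36866.83 = 5165.79
nΣx² − (Σx)² = 149170.07 − 135644.89 = 13525.18; nΣy² − (Σy)² = 12281.29 − 10020.01 = 2261.28
r = 5165.79 / √(13525.18 × 2261.28) = 5165.79 / 5530.3001 ≈ 0.934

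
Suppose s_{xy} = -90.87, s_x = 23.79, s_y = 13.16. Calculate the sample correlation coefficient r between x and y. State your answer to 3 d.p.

r = Cov(x,y) / (s_x · s_y) = -90.87 / (23.79 × 13.16)
  = -90.87 / 313.0764 ≈ -0.290

-0.290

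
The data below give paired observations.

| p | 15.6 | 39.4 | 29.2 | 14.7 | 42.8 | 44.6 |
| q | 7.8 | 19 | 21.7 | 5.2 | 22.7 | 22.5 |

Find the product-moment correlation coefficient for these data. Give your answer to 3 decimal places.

n = 6, Σp = 186.3, Σq = 98.9, Σp² = 6685.45, Σq² = 1941.31, Σpq = 3555.42
nΣpq − ΣpΣq = 21332.52 − 18425.07 = 2907.45
nΣp² − (Σp)² = 40112.7 − 34707.69 = 5405.01; nΣq² − (Σq)² = 11647.86 − 9781.21 = 1866.65
r = 2907.45 / √(5405.01 × 1866.65) = 2907.45 / 3176.3599 ≈ 0.915

0.915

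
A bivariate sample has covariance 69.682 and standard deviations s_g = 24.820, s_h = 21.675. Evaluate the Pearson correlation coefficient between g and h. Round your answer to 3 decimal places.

0.130

r = Cov(g,h) / (s_g · s_h) = 69.682 / (24.820 × 21.675)
  = 69.682 / 537.9735 ≈ 0.130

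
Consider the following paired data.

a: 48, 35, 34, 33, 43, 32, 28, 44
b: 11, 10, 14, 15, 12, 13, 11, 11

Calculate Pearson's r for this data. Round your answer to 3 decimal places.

n = 8, Σa = 297, Σb = 97, Σa² = 11367, Σb² = 1197, Σab = 3573
nΣab − ΣaΣb = 28584 − 28809 = -225
nΣa² − (Σa)² = 90936 − 88209 = 2727; nΣb² − (Σb)² = 9576 − 9409 = 167
r = -225 / √(2727 × 167) = -225 / 674.8400 ≈ -0.333

-0.333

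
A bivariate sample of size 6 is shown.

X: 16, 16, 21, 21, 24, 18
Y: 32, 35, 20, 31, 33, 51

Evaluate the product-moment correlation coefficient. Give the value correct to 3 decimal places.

-0.327

n = 6, ΣX = 116, ΣY = 202, ΣX² = 2294, ΣY² = 7300, ΣXY = 3853
nΣXY − ΣXΣY = 23118 − 23432 = -314
nΣX² − (ΣX)² = 13764 − 13456 = 308; nΣY² − (ΣY)² = 43800 − 40804 = 2996
r = -314 / √(308 × 2996) = -314 / 960.6081 ≈ -0.327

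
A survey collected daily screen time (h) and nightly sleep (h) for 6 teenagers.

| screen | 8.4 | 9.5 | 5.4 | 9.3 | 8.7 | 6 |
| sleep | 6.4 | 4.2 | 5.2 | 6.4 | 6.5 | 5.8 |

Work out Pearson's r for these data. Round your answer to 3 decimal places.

n = 6, Σx = 47.3, Σy = 34.5, Σx² = 388.15, Σy² = 202.49, Σxy = 272.61
nΣxy − ΣxΣy = 1635.66 − 1631.85 = 3.81
nΣx² − (Σx)² = 2328.9 − 2237.29 = 91.61; nΣy² − (Σy)² = 1214.94 − 1190.25 = 24.69
r = 3.81 / √(91.61 × 24.69) = 3.81 / 47.5589 ≈ 0.080

0.080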